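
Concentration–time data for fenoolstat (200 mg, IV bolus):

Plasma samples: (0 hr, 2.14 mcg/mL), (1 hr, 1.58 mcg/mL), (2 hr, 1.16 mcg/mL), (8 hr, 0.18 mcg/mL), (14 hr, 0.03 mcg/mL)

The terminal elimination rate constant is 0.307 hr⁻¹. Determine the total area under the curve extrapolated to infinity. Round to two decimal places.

Trapezoidal AUC_0→14:
  [0→1]: (2.14+1.58)/2 × 1 = 1.86
  [1→2]: (1.58+1.16)/2 × 1 = 1.37
  [2→8]: (1.16+0.18)/2 × 6 = 4.02
  [8→14]: (0.18+0.03)/2 × 6 = 0.63
  Sum = 7.88 mcg/mL·hr
Extrapolated tail: C_last / k_e = 0.03 / 0.307 = 0.098
AUC_0→∞ = 7.88 + 0.098 = 7.978 mcg/mL·hr

AUC = 7.98 mcg/mL·hr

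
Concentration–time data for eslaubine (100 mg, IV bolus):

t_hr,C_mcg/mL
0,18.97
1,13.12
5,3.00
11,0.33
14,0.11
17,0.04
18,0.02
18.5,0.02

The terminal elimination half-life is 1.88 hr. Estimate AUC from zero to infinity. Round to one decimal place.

AUC = 59.3 mcg/mL·hr

Trapezoidal AUC_0→18.5:
  [0→1]: (18.97+13.12)/2 × 1 = 16.045
  [1→5]: (13.12+3.00)/2 × 4 = 32.24
  [5→11]: (3.00+0.33)/2 × 6 = 9.99
  [11→14]: (0.33+0.11)/2 × 3 = 0.66
  [14→17]: (0.11+0.04)/2 × 3 = 0.225
  [17→18]: (0.04+0.02)/2 × 1 = 0.03
  [18→18.5]: (0.02+0.02)/2 × 0.5 = 0.01
  Sum = 59.2 mcg/mL·hr
k_e = ln2 / t½ = 0.693147 / 1.88 = 0.3687 hr^-1
Extrapolated tail: C_last / k_e = 0.02 / 0.3687 = 0.054
AUC_0→∞ = 59.2 + 0.054 = 59.254 mcg/mL·hr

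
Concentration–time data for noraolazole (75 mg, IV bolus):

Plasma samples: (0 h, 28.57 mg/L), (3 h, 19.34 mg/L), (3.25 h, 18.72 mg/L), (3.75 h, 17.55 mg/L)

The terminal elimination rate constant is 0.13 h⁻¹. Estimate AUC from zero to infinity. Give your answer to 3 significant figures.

Trapezoidal AUC_0→3.75:
  [0→3]: (28.57+19.34)/2 × 3 = 71.865
  [3→3.25]: (19.34+18.72)/2 × 0.25 = 4.7575
  [3.25→3.75]: (18.72+17.55)/2 × 0.5 = 9.0675
  Sum = 85.69 mg/L·h
Extrapolated tail: C_last / k_e = 17.55 / 0.13 = 135.000
AUC_0→∞ = 85.69 + 135.000 = 220.69 mg/L·h

AUC = 221 mg/L·h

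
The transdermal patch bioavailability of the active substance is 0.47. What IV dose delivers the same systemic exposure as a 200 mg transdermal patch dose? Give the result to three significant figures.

Systemic exposure from an extravascular dose = F × D_ev, so the equivalent IV dose is F × D_ev.
D_iv = F × D_ev = 0.47 × 200 = 94 mg

D_iv = 94.0 mg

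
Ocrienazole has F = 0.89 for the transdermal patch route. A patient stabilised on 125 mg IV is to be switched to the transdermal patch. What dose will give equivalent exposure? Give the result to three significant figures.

D_transdermal = 140 mg

For equal systemic exposure: F × D_ev = D_iv
D_ev = D_iv / F = 125 / 0.89 = 140.449 mg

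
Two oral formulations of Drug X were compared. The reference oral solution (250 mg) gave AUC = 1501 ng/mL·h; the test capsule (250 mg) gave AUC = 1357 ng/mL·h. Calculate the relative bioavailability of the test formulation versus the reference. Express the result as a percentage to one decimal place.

F_rel = (AUC_test/D_test) / (AUC_ref/D_ref)
      = (1357/250) / (1501/250)
      = 5.428 / 6.004 = 0.9041 = 90.41%

F_rel = 90.4%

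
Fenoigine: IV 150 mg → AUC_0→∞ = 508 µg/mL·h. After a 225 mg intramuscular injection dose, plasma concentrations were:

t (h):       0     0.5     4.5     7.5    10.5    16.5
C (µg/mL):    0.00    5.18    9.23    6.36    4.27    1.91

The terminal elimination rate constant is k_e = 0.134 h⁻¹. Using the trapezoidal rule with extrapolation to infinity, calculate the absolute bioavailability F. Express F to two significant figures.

Trapezoidal AUC_0→16.5 (intramuscular injection):
  [0→0.5]: (0.00+5.18)/2 × 0.5 = 1.295
  [0.5→4.5]: (5.18+9.23)/2 × 4 = 28.82
  [4.5→7.5]: (9.23+6.36)/2 × 3 = 23.385
  [7.5→10.5]: (6.36+4.27)/2 × 3 = 15.945
  [10.5→16.5]: (4.27+1.91)/2 × 6 = 18.54
  Sum = 87.985 µg/mL·h
Tail: C_last/k_e = 1.91/0.134 = 14.254
AUC_0→∞ (intramuscular injection) = 87.985 + 14.254 = 102.239 µg/mL·h
F = (AUC_ev/D_ev)/(AUC_iv/D_iv) = (102.239/225)/(508/150) = 0.454396/3.38667 = 0.1342

F = 0.13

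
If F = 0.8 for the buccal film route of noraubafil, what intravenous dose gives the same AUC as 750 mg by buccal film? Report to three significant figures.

D_iv = 600 mg

Systemic exposure from an extravascular dose = F × D_ev, so the equivalent IV dose is F × D_ev.
D_iv = F × D_ev = 0.8 × 750 = 600 mg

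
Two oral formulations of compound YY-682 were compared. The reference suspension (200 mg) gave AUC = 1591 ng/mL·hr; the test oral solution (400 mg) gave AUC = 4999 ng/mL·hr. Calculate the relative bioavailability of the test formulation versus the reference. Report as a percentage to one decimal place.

F_rel = (AUC_test/D_test) / (AUC_ref/D_ref)
      = (4999/400) / (1591/200)
      = 12.4975 / 7.955 = 1.5710 = 157.10%

F_rel = 157.1%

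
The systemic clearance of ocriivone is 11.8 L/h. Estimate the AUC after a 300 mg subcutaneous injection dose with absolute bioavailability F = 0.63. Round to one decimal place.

AUC_0→∞ = F × Dose / CL
        = 0.63 × 300 / 11.8 = 16.0169 mg/L·h

AUC = 16.0 mg/L·h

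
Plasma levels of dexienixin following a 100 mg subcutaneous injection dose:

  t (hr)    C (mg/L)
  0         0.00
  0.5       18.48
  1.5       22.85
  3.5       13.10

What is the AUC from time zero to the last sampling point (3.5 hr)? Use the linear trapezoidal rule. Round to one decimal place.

Trapezoidal AUC_0→3.5:
  [0→0.5]: (0.00+18.48)/2 × 0.5 = 4.62
  [0.5→1.5]: (18.48+22.85)/2 × 1 = 20.665
  [1.5→3.5]: (22.85+13.10)/2 × 2 = 35.95
  Sum = 61.235 mg/L·hr

AUC = 61.2 mg/L·hr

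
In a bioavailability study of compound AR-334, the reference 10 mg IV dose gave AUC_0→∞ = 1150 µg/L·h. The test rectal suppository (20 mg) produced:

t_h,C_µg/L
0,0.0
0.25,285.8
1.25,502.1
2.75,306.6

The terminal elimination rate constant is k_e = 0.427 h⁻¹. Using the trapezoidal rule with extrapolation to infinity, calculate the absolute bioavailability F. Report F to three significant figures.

Trapezoidal AUC_0→2.75 (rectal suppository):
  [0→0.25]: (0.0+285.8)/2 × 0.25 = 35.725
  [0.25→1.25]: (285.8+502.1)/2 × 1 = 393.95
  [1.25→2.75]: (502.1+306.6)/2 × 1.5 = 606.525
  Sum = 1036.2 µg/L·h
Tail: C_last/k_e = 306.6/0.427 = 718.033
AUC_0→∞ (rectal suppository) = 1036.2 + 718.033 = 1754.233 µg/L·h
F = (AUC_ev/D_ev)/(AUC_iv/D_iv) = (1754.233/20)/(1150/10) = 87.71165/115 = 0.7627

F = 0.763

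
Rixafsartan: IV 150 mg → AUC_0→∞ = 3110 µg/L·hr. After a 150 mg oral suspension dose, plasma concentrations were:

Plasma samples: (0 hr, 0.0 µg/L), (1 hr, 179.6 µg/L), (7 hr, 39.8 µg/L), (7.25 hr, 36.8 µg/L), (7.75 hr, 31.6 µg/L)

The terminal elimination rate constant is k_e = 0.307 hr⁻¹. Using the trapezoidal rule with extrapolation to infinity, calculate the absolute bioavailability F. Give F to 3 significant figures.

Trapezoidal AUC_0→7.75 (oral suspension):
  [0→1]: (0.0+179.6)/2 × 1 = 89.8
  [1→7]: (179.6+39.8)/2 × 6 = 658.2
  [7→7.25]: (39.8+36.8)/2 × 0.25 = 9.575
  [7.25→7.75]: (36.8+31.6)/2 × 0.5 = 17.1
  Sum = 774.675 µg/L·hr
Tail: C_last/k_e = 31.6/0.307 = 102.932
AUC_0→∞ (oral suspension) = 774.675 + 102.932 = 877.607 µg/L·hr
F = (AUC_ev/D_ev)/(AUC_iv/D_iv) = (877.607/150)/(3110/150) = 5.85071/20.7333 = 0.2822

F = 0.282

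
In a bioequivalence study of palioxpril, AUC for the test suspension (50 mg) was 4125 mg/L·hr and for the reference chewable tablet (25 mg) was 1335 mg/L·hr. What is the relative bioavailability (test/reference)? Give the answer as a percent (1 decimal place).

F_rel = 154.5%

F_rel = (AUC_test/D_test) / (AUC_ref/D_ref)
      = (4125/50) / (1335/25)
      = 82.5 / 53.4 = 1.5449 = 154.49%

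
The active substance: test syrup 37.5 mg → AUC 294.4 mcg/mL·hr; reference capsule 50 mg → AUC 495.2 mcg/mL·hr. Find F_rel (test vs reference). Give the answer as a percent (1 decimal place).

F_rel = (AUC_test/D_test) / (AUC_ref/D_ref)
      = (294.4/37.5) / (495.2/50)
      = 7.85067 / 9.904 = 0.7927 = 79.27%

F_rel = 79.3%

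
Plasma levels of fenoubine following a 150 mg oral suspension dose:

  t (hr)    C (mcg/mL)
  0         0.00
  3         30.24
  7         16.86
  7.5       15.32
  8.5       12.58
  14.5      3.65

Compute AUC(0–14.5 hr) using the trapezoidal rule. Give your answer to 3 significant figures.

AUC = 210 mcg/mL·hr

Trapezoidal AUC_0→14.5:
  [0→3]: (0.00+30.24)/2 × 3 = 45.36
  [3→7]: (30.24+16.86)/2 × 4 = 94.2
  [7→7.5]: (16.86+15.32)/2 × 0.5 = 8.045
  [7.5→8.5]: (15.32+12.58)/2 × 1 = 13.95
  [8.5→14.5]: (12.58+3.65)/2 × 6 = 48.69
  Sum = 210.245 mcg/mL·hr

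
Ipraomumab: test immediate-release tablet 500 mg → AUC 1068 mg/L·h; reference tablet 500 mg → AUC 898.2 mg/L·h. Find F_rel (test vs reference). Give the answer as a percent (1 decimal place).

F_rel = (AUC_test/D_test) / (AUC_ref/D_ref)
      = (1068/500) / (898.2/500)
      = 2.136 / 1.7964 = 1.1890 = 118.90%

F_rel = 118.9%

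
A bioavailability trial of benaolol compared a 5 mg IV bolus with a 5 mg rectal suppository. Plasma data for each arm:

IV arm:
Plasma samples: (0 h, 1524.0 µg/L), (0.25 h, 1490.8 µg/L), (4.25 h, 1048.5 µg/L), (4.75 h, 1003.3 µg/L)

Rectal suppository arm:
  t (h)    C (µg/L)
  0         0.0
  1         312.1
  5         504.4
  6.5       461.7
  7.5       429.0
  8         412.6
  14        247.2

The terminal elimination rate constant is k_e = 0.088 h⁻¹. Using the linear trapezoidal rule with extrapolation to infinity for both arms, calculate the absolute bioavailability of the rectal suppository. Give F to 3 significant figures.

F = 0.458

Trapezoidal AUC_0→4.75 (IV):
  [0→0.25]: (1524.0+1490.8)/2 × 0.25 = 376.85
  [0.25→4.25]: (1490.8+1048.5)/2 × 4 = 5078.6
  [4.25→4.75]: (1048.5+1003.3)/2 × 0.5 = 512.95
  Sum = 5968.4 µg/L·h
IV tail: 1003.3/0.088 = 11401.136; AUC_iv,0→∞ = 5968.4 + 11401.136 = 17369.536 µg/L·h
Trapezoidal AUC_0→14 (rectal suppository):
  [0→1]: (0.0+312.1)/2 × 1 = 156.05
  [1→5]: (312.1+504.4)/2 × 4 = 1633.0
  [5→6.5]: (504.4+461.7)/2 × 1.5 = 724.575
  [6.5→7.5]: (461.7+429.0)/2 × 1 = 445.35
  [7.5→8]: (429.0+412.6)/2 × 0.5 = 210.4
  [8→14]: (412.6+247.2)/2 × 6 = 1979.4
  Sum = 5148.775 µg/L·h
rectal suppository tail: 247.2/0.088 = 2809.091; AUC_ev,0→∞ = 5148.775 + 2809.091 = 7957.866 µg/L·h
F = (AUC_ev/D_ev)/(AUC_iv/D_iv) = (7957.866/5)/(17369.536/5) = 1591.5732/3473.9072 = 0.4582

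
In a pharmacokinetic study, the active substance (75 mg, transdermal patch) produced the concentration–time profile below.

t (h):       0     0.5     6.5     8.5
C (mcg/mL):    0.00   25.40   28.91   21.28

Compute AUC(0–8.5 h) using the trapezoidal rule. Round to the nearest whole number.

AUC = 219 mcg/mL·h

Trapezoidal AUC_0→8.5:
  [0→0.5]: (0.00+25.40)/2 × 0.5 = 6.35
  [0.5→6.5]: (25.40+28.91)/2 × 6 = 162.93
  [6.5→8.5]: (28.91+21.28)/2 × 2 = 50.19
  Sum = 219.47 mcg/mL·h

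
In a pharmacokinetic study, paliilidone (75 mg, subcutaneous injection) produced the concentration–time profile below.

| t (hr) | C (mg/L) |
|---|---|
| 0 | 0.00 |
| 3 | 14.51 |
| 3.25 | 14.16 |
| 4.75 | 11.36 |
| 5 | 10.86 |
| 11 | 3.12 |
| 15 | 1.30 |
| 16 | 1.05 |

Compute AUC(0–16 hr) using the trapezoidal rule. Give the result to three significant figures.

AUC = 99.2 mg/L·hr

Trapezoidal AUC_0→16:
  [0→3]: (0.00+14.51)/2 × 3 = 21.765
  [3→3.25]: (14.51+14.16)/2 × 0.25 = 3.58375
  [3.25→4.75]: (14.16+11.36)/2 × 1.5 = 19.14
  [4.75→5]: (11.36+10.86)/2 × 0.25 = 2.7775
  [5→11]: (10.86+3.12)/2 × 6 = 41.94
  [11→15]: (3.12+1.30)/2 × 4 = 8.84
  [15→16]: (1.30+1.05)/2 × 1 = 1.175
  Sum = 99.22125 mg/L·hr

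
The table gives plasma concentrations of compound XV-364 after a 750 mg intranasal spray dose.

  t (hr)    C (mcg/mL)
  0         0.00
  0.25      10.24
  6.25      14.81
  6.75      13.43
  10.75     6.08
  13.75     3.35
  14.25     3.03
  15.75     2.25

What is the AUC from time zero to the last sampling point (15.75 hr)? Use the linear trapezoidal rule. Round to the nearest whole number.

AUC = 142 mcg/mL·hr

Trapezoidal AUC_0→15.75:
  [0→0.25]: (0.00+10.24)/2 × 0.25 = 1.28
  [0.25→6.25]: (10.24+14.81)/2 × 6 = 75.15
  [6.25→6.75]: (14.81+13.43)/2 × 0.5 = 7.06
  [6.75→10.75]: (13.43+6.08)/2 × 4 = 39.02
  [10.75→13.75]: (6.08+3.35)/2 × 3 = 14.145
  [13.75→14.25]: (3.35+3.03)/2 × 0.5 = 1.595
  [14.25→15.75]: (3.03+2.25)/2 × 1.5 = 3.96
  Sum = 142.21 mcg/mL·hr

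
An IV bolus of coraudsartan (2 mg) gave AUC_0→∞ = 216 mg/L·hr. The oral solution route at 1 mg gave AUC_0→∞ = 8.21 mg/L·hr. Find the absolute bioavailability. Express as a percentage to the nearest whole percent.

F = 8%

F = (AUC_ev / D_ev) / (AUC_iv / D_iv)
  = (8.21/1) / (216/2)
  = 8.21 / 108 = 0.0760
  = 7.60%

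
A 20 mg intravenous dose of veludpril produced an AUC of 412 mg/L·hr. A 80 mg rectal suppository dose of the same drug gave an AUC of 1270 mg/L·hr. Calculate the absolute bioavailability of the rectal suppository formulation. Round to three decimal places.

F = 0.771

F = (AUC_ev / D_ev) / (AUC_iv / D_iv)
  = (1270/80) / (412/20)
  = 15.875 / 20.6 = 0.7706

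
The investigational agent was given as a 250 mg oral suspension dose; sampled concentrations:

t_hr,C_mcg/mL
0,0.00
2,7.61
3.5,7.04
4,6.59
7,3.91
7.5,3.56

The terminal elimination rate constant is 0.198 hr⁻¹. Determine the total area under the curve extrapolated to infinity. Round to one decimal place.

Trapezoidal AUC_0→7.5:
  [0→2]: (0.00+7.61)/2 × 2 = 7.61
  [2→3.5]: (7.61+7.04)/2 × 1.5 = 10.9875
  [3.5→4]: (7.04+6.59)/2 × 0.5 = 3.4075
  [4→7]: (6.59+3.91)/2 × 3 = 15.75
  [7→7.5]: (3.91+3.56)/2 × 0.5 = 1.8675
  Sum = 39.6225 mcg/mL·hr
Extrapolated tail: C_last / k_e = 3.56 / 0.198 = 17.980
AUC_0→∞ = 39.6225 + 17.980 = 57.6025 mcg/mL·hr

AUC = 57.6 mcg/mL·hr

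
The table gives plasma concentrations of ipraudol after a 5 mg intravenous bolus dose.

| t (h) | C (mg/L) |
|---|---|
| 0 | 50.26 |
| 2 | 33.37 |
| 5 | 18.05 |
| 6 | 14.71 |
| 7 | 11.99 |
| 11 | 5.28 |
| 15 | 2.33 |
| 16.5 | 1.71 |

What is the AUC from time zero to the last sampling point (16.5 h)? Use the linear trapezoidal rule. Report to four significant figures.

Trapezoidal AUC_0→16.5:
  [0→2]: (50.26+33.37)/2 × 2 = 83.63
  [2→5]: (33.37+18.05)/2 × 3 = 77.13
  [5→6]: (18.05+14.71)/2 × 1 = 16.38
  [6→7]: (14.71+11.99)/2 × 1 = 13.35
  [7→11]: (11.99+5.28)/2 × 4 = 34.54
  [11→15]: (5.28+2.33)/2 × 4 = 15.22
  [15→16.5]: (2.33+1.71)/2 × 1.5 = 3.03
  Sum = 243.28 mg/L·h

AUC = 243.3 mg/L·h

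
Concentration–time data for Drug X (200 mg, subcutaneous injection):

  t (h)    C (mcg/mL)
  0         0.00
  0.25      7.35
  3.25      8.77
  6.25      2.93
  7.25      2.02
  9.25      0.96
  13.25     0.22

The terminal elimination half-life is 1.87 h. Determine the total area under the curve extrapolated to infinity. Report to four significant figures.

AUC = 51.06 mcg/mL·h

Trapezoidal AUC_0→13.25:
  [0→0.25]: (0.00+7.35)/2 × 0.25 = 0.91875
  [0.25→3.25]: (7.35+8.77)/2 × 3 = 24.18
  [3.25→6.25]: (8.77+2.93)/2 × 3 = 17.55
  [6.25→7.25]: (2.93+2.02)/2 × 1 = 2.475
  [7.25→9.25]: (2.02+0.96)/2 × 2 = 2.98
  [9.25→13.25]: (0.96+0.22)/2 × 4 = 2.36
  Sum = 50.46375 mcg/mL·h
k_e = ln2 / t½ = 0.693147 / 1.87 = 0.3707 h^-1
Extrapolated tail: C_last / k_e = 0.22 / 0.3707 = 0.593
AUC_0→∞ = 50.46375 + 0.593 = 51.05675 mcg/mL·h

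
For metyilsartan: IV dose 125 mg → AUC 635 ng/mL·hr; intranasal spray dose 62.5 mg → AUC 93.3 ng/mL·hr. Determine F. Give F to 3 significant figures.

F = (AUC_ev / D_ev) / (AUC_iv / D_iv)
  = (93.3/62.5) / (635/125)
  = 1.4928 / 5.08 = 0.2939

F = 0.294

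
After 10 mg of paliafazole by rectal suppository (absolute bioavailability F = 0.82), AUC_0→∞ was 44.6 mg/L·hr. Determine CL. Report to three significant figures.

CL = F × Dose / AUC_0→∞
   = 0.82 × 10 / 44.6 = 0.183857 L/hr

CL = 0.184 L/hr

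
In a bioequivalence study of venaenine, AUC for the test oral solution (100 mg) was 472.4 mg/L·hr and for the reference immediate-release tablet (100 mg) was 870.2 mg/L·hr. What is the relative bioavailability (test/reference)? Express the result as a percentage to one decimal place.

F_rel = (AUC_test/D_test) / (AUC_ref/D_ref)
      = (472.4/100) / (870.2/100)
      = 4.724 / 8.702 = 0.5429 = 54.29%

F_rel = 54.3%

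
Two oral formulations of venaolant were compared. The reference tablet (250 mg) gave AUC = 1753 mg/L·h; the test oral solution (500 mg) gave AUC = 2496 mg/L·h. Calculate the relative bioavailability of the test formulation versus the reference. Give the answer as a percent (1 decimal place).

F_rel = 71.2%

F_rel = (AUC_test/D_test) / (AUC_ref/D_ref)
      = (2496/500) / (1753/250)
      = 4.992 / 7.012 = 0.7119 = 71.19%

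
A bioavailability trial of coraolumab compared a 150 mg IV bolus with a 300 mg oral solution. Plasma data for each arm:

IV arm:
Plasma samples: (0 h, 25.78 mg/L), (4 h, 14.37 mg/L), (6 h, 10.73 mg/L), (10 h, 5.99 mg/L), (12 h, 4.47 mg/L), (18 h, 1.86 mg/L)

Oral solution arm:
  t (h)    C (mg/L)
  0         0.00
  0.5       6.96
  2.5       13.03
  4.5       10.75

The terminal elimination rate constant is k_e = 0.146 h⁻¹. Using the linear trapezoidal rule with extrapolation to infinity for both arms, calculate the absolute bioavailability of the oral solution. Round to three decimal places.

F = 0.329

Trapezoidal AUC_0→18 (IV):
  [0→4]: (25.78+14.37)/2 × 4 = 80.3
  [4→6]: (14.37+10.73)/2 × 2 = 25.1
  [6→10]: (10.73+5.99)/2 × 4 = 33.44
  [10→12]: (5.99+4.47)/2 × 2 = 10.46
  [12→18]: (4.47+1.86)/2 × 6 = 18.99
  Sum = 168.29 mg/L·h
IV tail: 1.86/0.146 = 12.740; AUC_iv,0→∞ = 168.29 + 12.740 = 181.03 mg/L·h
Trapezoidal AUC_0→4.5 (oral solution):
  [0→0.5]: (0.00+6.96)/2 × 0.5 = 1.74
  [0.5→2.5]: (6.96+13.03)/2 × 2 = 19.99
  [2.5→4.5]: (13.03+10.75)/2 × 2 = 23.78
  Sum = 45.51 mg/L·h
oral solution tail: 10.75/0.146 = 73.630; AUC_ev,0→∞ = 45.51 + 73.630 = 119.14 mg/L·h
F = (AUC_ev/D_ev)/(AUC_iv/D_iv) = (119.14/300)/(181.03/150) = 0.397133/1.20687 = 0.3291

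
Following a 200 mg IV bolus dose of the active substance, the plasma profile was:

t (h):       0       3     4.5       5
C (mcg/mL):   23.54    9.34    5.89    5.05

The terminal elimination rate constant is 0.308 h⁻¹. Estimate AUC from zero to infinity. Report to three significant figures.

AUC = 79.9 mcg/mL·h

Trapezoidal AUC_0→5:
  [0→3]: (23.54+9.34)/2 × 3 = 49.32
  [3→4.5]: (9.34+5.89)/2 × 1.5 = 11.4225
  [4.5→5]: (5.89+5.05)/2 × 0.5 = 2.735
  Sum = 63.4775 mcg/mL·h
Extrapolated tail: C_last / k_e = 5.05 / 0.308 = 16.396
AUC_0→∞ = 63.4775 + 16.396 = 79.8735 mcg/mL·h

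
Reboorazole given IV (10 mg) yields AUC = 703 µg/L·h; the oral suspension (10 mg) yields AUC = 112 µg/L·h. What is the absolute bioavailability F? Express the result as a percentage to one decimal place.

F = (AUC_ev / D_ev) / (AUC_iv / D_iv)
  = (112/10) / (703/10)
  = 11.2 / 70.3 = 0.1593
  = 15.93%

F = 15.9%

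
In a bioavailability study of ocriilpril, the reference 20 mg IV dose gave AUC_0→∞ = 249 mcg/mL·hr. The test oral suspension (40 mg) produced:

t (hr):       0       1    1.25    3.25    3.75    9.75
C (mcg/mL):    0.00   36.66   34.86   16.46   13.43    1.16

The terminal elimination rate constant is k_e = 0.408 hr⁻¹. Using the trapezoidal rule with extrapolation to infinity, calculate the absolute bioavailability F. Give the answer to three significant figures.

Trapezoidal AUC_0→9.75 (oral suspension):
  [0→1]: (0.00+36.66)/2 × 1 = 18.33
  [1→1.25]: (36.66+34.86)/2 × 0.25 = 8.94
  [1.25→3.25]: (34.86+16.46)/2 × 2 = 51.32
  [3.25→3.75]: (16.46+13.43)/2 × 0.5 = 7.4725
  [3.75→9.75]: (13.43+1.16)/2 × 6 = 43.77
  Sum = 129.8325 mcg/mL·hr
Tail: C_last/k_e = 1.16/0.408 = 2.843
AUC_0→∞ (oral suspension) = 129.8325 + 2.843 = 132.6755 mcg/mL·hr
F = (AUC_ev/D_ev)/(AUC_iv/D_iv) = (132.6755/40)/(249/20) = 3.3168875/12.45 = 0.2664

F = 0.266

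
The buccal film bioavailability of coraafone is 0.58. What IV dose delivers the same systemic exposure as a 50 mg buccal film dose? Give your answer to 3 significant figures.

Systemic exposure from an extravascular dose = F × D_ev, so the equivalent IV dose is F × D_ev.
D_iv = F × D_ev = 0.58 × 50 = 29 mg

D_iv = 29.0 mg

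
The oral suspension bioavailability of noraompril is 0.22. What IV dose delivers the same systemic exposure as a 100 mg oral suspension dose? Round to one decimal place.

Systemic exposure from an extravascular dose = F × D_ev, so the equivalent IV dose is F × D_ev.
D_iv = F × D_ev = 0.22 × 100 = 22 mg

D_iv = 22.0 mg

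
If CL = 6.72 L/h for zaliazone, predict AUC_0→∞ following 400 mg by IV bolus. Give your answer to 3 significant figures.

AUC = 59.5 mg/L·h

AUC_0→∞ = Dose_iv / CL
        = 400 / 6.72 = 59.5238 mg/L·h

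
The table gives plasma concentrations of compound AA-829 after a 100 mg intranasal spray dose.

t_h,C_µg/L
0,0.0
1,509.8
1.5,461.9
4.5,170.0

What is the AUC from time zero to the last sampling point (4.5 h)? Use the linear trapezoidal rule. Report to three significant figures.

Trapezoidal AUC_0→4.5:
  [0→1]: (0.0+509.8)/2 × 1 = 254.9
  [1→1.5]: (509.8+461.9)/2 × 0.5 = 242.925
  [1.5→4.5]: (461.9+170.0)/2 × 3 = 947.85
  Sum = 1445.675 µg/L·h

AUC = 1450 µg/L·h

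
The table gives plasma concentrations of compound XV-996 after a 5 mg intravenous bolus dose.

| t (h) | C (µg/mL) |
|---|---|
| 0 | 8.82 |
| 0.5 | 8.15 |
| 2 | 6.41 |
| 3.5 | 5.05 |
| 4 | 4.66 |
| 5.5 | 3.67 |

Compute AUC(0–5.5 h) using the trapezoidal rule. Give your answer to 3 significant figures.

AUC = 32.4 µg/mL·h

Trapezoidal AUC_0→5.5:
  [0→0.5]: (8.82+8.15)/2 × 0.5 = 4.2425
  [0.5→2]: (8.15+6.41)/2 × 1.5 = 10.92
  [2→3.5]: (6.41+5.05)/2 × 1.5 = 8.595
  [3.5→4]: (5.05+4.66)/2 × 0.5 = 2.4275
  [4→5.5]: (4.66+3.67)/2 × 1.5 = 6.2475
  Sum = 32.4325 µg/mL·h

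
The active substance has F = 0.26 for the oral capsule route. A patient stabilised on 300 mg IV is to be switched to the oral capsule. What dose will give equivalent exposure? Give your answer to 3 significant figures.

D_oral = 1150 mg

For equal systemic exposure: F × D_ev = D_iv
D_ev = D_iv / F = 300 / 0.26 = 1153.85 mg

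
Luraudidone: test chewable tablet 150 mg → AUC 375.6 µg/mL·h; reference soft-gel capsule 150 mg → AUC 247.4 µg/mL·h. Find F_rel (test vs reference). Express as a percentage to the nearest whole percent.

F_rel = 152%

F_rel = (AUC_test/D_test) / (AUC_ref/D_ref)
      = (375.6/150) / (247.4/150)
      = 2.504 / 1.64933 = 1.5182 = 151.82%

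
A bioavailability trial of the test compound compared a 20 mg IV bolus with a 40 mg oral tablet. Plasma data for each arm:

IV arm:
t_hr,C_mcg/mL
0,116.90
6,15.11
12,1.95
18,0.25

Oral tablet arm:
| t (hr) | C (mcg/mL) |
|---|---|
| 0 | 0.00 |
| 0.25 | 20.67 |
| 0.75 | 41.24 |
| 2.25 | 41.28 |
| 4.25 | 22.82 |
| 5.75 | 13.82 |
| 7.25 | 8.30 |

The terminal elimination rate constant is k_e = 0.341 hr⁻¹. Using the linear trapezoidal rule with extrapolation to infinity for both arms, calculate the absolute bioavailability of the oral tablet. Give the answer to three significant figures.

F = 0.234

Trapezoidal AUC_0→18 (IV):
  [0→6]: (116.90+15.11)/2 × 6 = 396.03
  [6→12]: (15.11+1.95)/2 × 6 = 51.18
  [12→18]: (1.95+0.25)/2 × 6 = 6.6
  Sum = 453.81 mcg/mL·hr
IV tail: 0.25/0.341 = 0.733; AUC_iv,0→∞ = 453.81 + 0.733 = 454.543 mcg/mL·hr
Trapezoidal AUC_0→7.25 (oral tablet):
  [0→0.25]: (0.00+20.67)/2 × 0.25 = 2.58375
  [0.25→0.75]: (20.67+41.24)/2 × 0.5 = 15.4775
  [0.75→2.25]: (41.24+41.28)/2 × 1.5 = 61.89
  [2.25→4.25]: (41.28+22.82)/2 × 2 = 64.1
  [4.25→5.75]: (22.82+13.82)/2 × 1.5 = 27.48
  [5.75→7.25]: (13.82+8.30)/2 × 1.5 = 16.59
  Sum = 188.12125 mcg/mL·hr
oral tablet tail: 8.30/0.341 = 24.340; AUC_ev,0→∞ = 188.12125 + 24.340 = 212.46125 mcg/mL·hr
F = (AUC_ev/D_ev)/(AUC_iv/D_iv) = (212.46125/40)/(454.543/20) = 5.31153/22.72715 = 0.2337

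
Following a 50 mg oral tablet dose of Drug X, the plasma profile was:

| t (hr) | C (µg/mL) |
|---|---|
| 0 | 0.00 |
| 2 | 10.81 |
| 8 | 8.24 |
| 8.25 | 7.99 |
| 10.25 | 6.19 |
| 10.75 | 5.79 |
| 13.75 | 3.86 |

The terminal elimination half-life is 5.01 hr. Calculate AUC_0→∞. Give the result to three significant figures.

Trapezoidal AUC_0→13.75:
  [0→2]: (0.00+10.81)/2 × 2 = 10.81
  [2→8]: (10.81+8.24)/2 × 6 = 57.15
  [8→8.25]: (8.24+7.99)/2 × 0.25 = 2.02875
  [8.25→10.25]: (7.99+6.19)/2 × 2 = 14.18
  [10.25→10.75]: (6.19+5.79)/2 × 0.5 = 2.995
  [10.75→13.75]: (5.79+3.86)/2 × 3 = 14.475
  Sum = 101.63875 µg/mL·hr
k_e = ln2 / t½ = 0.693147 / 5.01 = 0.1384 hr^-1
Extrapolated tail: C_last / k_e = 3.86 / 0.1384 = 27.890
AUC_0→∞ = 101.63875 + 27.890 = 129.52875 µg/mL·hr

AUC = 130 µg/mL·hr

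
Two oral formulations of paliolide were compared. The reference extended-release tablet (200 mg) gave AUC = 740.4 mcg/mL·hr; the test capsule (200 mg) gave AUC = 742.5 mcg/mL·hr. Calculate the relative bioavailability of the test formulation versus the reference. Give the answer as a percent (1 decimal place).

F_rel = 100.3%

F_rel = (AUC_test/D_test) / (AUC_ref/D_ref)
      = (742.5/200) / (740.4/200)
      = 3.7125 / 3.702 = 1.0028 = 100.28%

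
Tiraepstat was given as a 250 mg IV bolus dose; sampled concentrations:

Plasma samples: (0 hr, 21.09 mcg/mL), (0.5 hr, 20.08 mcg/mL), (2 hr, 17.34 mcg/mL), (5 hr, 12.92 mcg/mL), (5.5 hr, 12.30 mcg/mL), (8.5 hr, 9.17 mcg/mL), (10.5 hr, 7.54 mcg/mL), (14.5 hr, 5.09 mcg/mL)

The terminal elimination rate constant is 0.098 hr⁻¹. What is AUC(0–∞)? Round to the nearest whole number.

Trapezoidal AUC_0→14.5:
  [0→0.5]: (21.09+20.08)/2 × 0.5 = 10.2925
  [0.5→2]: (20.08+17.34)/2 × 1.5 = 28.065
  [2→5]: (17.34+12.92)/2 × 3 = 45.39
  [5→5.5]: (12.92+12.30)/2 × 0.5 = 6.305
  [5.5→8.5]: (12.30+9.17)/2 × 3 = 32.205
  [8.5→10.5]: (9.17+7.54)/2 × 2 = 16.71
  [10.5→14.5]: (7.54+5.09)/2 × 4 = 25.26
  Sum = 164.2275 mcg/mL·hr
Extrapolated tail: C_last / k_e = 5.09 / 0.098 = 51.939
AUC_0→∞ = 164.2275 + 51.939 = 216.1665 mcg/mL·hr

AUC = 216 mcg/mL·hr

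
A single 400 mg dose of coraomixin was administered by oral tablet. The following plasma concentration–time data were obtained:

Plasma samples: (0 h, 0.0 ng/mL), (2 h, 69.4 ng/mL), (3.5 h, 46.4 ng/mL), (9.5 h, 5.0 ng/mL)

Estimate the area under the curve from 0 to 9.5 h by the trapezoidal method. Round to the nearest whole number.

AUC = 310 ng/mL·h

Trapezoidal AUC_0→9.5:
  [0→2]: (0.0+69.4)/2 × 2 = 69.4
  [2→3.5]: (69.4+46.4)/2 × 1.5 = 86.85
  [3.5→9.5]: (46.4+5.0)/2 × 6 = 154.2
  Sum = 310.45 ng/mL·h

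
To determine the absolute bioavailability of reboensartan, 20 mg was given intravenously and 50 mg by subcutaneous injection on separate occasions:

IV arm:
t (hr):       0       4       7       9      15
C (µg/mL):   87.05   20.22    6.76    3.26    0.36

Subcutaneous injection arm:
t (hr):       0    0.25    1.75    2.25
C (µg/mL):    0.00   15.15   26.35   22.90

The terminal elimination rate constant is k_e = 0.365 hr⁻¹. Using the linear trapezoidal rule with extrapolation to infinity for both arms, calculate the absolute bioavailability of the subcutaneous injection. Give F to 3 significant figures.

F = 0.156

Trapezoidal AUC_0→15 (IV):
  [0→4]: (87.05+20.22)/2 × 4 = 214.54
  [4→7]: (20.22+6.76)/2 × 3 = 40.47
  [7→9]: (6.76+3.26)/2 × 2 = 10.02
  [9→15]: (3.26+0.36)/2 × 6 = 10.86
  Sum = 275.89 µg/mL·hr
IV tail: 0.36/0.365 = 0.986; AUC_iv,0→∞ = 275.89 + 0.986 = 276.876 µg/mL·hr
Trapezoidal AUC_0→2.25 (subcutaneous injection):
  [0→0.25]: (0.00+15.15)/2 × 0.25 = 1.89375
  [0.25→1.75]: (15.15+26.35)/2 × 1.5 = 31.125
  [1.75→2.25]: (26.35+22.90)/2 × 0.5 = 12.3125
  Sum = 45.33125 µg/mL·hr
subcutaneous injection tail: 22.90/0.365 = 62.740; AUC_ev,0→∞ = 45.33125 + 62.740 = 108.07125 µg/mL·hr
F = (AUC_ev/D_ev)/(AUC_iv/D_iv) = (108.07125/50)/(276.876/20) = 2.161425/13.8438 = 0.1561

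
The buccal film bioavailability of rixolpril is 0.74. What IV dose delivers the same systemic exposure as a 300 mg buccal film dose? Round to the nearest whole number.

D_iv = 222 mg

Systemic exposure from an extravascular dose = F × D_ev, so the equivalent IV dose is F × D_ev.
D_iv = F × D_ev = 0.74 × 300 = 222 mg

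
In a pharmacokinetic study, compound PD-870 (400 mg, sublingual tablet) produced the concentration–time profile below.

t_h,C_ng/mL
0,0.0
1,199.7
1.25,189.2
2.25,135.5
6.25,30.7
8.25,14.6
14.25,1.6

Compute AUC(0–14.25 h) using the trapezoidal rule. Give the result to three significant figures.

Trapezoidal AUC_0→14.25:
  [0→1]: (0.0+199.7)/2 × 1 = 99.85
  [1→1.25]: (199.7+189.2)/2 × 0.25 = 48.6125
  [1.25→2.25]: (189.2+135.5)/2 × 1 = 162.35
  [2.25→6.25]: (135.5+30.7)/2 × 4 = 332.4
  [6.25→8.25]: (30.7+14.6)/2 × 2 = 45.3
  [8.25→14.25]: (14.6+1.6)/2 × 6 = 48.6
  Sum = 737.1125 ng/mL·h

AUC = 737 ng/mL·h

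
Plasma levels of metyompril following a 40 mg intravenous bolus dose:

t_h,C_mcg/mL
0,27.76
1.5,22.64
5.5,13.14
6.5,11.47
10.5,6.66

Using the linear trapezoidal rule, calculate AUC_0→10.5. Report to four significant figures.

AUC = 157.9 mcg/mL·h

Trapezoidal AUC_0→10.5:
  [0→1.5]: (27.76+22.64)/2 × 1.5 = 37.8
  [1.5→5.5]: (22.64+13.14)/2 × 4 = 71.56
  [5.5→6.5]: (13.14+11.47)/2 × 1 = 12.305
  [6.5→10.5]: (11.47+6.66)/2 × 4 = 36.26
  Sum = 157.925 mcg/mL·h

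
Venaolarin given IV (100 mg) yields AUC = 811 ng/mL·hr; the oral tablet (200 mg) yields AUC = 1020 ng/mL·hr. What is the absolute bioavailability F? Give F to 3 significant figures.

F = (AUC_ev / D_ev) / (AUC_iv / D_iv)
  = (1020/200) / (811/100)
  = 5.1 / 8.11 = 0.6289

F = 0.629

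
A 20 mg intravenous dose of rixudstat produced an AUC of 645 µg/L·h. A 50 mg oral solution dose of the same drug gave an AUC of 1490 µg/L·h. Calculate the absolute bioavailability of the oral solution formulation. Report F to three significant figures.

F = 0.924

F = (AUC_ev / D_ev) / (AUC_iv / D_iv)
  = (1490/50) / (645/20)
  = 29.8 / 32.25 = 0.9240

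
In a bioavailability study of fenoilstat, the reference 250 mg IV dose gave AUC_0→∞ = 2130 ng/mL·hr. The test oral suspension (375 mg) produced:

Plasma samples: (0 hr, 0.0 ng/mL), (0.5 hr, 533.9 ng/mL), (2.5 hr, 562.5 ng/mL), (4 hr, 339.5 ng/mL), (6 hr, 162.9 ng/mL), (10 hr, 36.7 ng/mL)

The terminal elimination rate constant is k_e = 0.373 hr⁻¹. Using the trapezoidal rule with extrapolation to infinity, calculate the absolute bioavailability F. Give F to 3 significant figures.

Trapezoidal AUC_0→10 (oral suspension):
  [0→0.5]: (0.0+533.9)/2 × 0.5 = 133.475
  [0.5→2.5]: (533.9+562.5)/2 × 2 = 1096.4
  [2.5→4]: (562.5+339.5)/2 × 1.5 = 676.5
  [4→6]: (339.5+162.9)/2 × 2 = 502.4
  [6→10]: (162.9+36.7)/2 × 4 = 399.2
  Sum = 2807.975 ng/mL·hr
Tail: C_last/k_e = 36.7/0.373 = 98.391
AUC_0→∞ (oral suspension) = 2807.975 + 98.391 = 2906.366 ng/mL·hr
F = (AUC_ev/D_ev)/(AUC_iv/D_iv) = (2906.366/375)/(2130/250) = 7.75031/8.52 = 0.9097

F = 0.910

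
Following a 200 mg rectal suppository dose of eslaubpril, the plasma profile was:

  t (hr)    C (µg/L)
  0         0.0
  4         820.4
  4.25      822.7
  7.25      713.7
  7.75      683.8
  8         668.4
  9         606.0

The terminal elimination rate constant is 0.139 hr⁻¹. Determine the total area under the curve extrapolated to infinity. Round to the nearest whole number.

Trapezoidal AUC_0→9:
  [0→4]: (0.0+820.4)/2 × 4 = 1640.8
  [4→4.25]: (820.4+822.7)/2 × 0.25 = 205.3875
  [4.25→7.25]: (822.7+713.7)/2 × 3 = 2304.6
  [7.25→7.75]: (713.7+683.8)/2 × 0.5 = 349.375
  [7.75→8]: (683.8+668.4)/2 × 0.25 = 169.025
  [8→9]: (668.4+606.0)/2 × 1 = 637.2
  Sum = 5306.3875 µg/L·hr
Extrapolated tail: C_last / k_e = 606.0 / 0.139 = 4359.712
AUC_0→∞ = 5306.3875 + 4359.712 = 9666.0995 µg/L·hr

AUC = 9666 µg/L·hr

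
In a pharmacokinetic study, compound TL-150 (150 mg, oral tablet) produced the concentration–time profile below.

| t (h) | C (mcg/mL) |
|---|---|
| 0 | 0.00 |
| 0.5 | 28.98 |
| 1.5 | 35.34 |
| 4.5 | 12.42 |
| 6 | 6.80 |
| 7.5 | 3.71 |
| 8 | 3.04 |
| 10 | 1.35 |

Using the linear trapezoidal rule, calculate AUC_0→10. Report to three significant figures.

AUC = 139 mcg/mL·h

Trapezoidal AUC_0→10:
  [0→0.5]: (0.00+28.98)/2 × 0.5 = 7.245
  [0.5→1.5]: (28.98+35.34)/2 × 1 = 32.16
  [1.5→4.5]: (35.34+12.42)/2 × 3 = 71.64
  [4.5→6]: (12.42+6.80)/2 × 1.5 = 14.415
  [6→7.5]: (6.80+3.71)/2 × 1.5 = 7.8825
  [7.5→8]: (3.71+3.04)/2 × 0.5 = 1.6875
  [8→10]: (3.04+1.35)/2 × 2 = 4.39
  Sum = 139.42 mcg/mL·h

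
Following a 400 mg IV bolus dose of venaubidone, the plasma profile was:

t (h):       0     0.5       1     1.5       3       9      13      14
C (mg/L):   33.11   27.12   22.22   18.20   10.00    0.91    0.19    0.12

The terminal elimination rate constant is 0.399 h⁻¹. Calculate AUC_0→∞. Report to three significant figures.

AUC = 94.0 mg/L·h

Trapezoidal AUC_0→14:
  [0→0.5]: (33.11+27.12)/2 × 0.5 = 15.0575
  [0.5→1]: (27.12+22.22)/2 × 0.5 = 12.335
  [1→1.5]: (22.22+18.20)/2 × 0.5 = 10.105
  [1.5→3]: (18.20+10.00)/2 × 1.5 = 21.15
  [3→9]: (10.00+0.91)/2 × 6 = 32.73
  [9→13]: (0.91+0.19)/2 × 4 = 2.2
  [13→14]: (0.19+0.12)/2 × 1 = 0.155
  Sum = 93.7325 mg/L·h
Extrapolated tail: C_last / k_e = 0.12 / 0.399 = 0.301
AUC_0→∞ = 93.7325 + 0.301 = 94.0335 mg/L·h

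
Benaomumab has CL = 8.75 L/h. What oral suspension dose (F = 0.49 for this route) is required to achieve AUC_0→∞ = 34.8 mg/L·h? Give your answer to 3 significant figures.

Dose = CL × AUC_0→∞ / F
     = 8.75 × 34.8 / 0.49 = 621.429 mg

Dose = 621 mg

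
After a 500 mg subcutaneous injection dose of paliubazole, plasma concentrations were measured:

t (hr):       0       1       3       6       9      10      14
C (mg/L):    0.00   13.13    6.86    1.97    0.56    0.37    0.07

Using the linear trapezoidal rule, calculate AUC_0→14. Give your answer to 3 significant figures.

Trapezoidal AUC_0→14:
  [0→1]: (0.00+13.13)/2 × 1 = 6.565
  [1→3]: (13.13+6.86)/2 × 2 = 19.99
  [3→6]: (6.86+1.97)/2 × 3 = 13.245
  [6→9]: (1.97+0.56)/2 × 3 = 3.795
  [9→10]: (0.56+0.37)/2 × 1 = 0.465
  [10→14]: (0.37+0.07)/2 × 4 = 0.88
  Sum = 44.94 mg/L·hr

AUC = 44.9 mg/L·hr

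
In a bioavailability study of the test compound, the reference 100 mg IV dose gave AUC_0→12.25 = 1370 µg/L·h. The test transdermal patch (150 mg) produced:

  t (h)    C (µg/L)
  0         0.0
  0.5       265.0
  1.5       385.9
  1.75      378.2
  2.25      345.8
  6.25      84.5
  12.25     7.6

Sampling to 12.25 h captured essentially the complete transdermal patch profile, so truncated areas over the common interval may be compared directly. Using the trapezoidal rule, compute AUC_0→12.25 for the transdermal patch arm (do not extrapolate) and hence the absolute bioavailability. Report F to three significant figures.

Trapezoidal AUC_0→12.25 (transdermal patch):
  [0→0.5]: (0.0+265.0)/2 × 0.5 = 66.25
  [0.5→1.5]: (265.0+385.9)/2 × 1 = 325.45
  [1.5→1.75]: (385.9+378.2)/2 × 0.25 = 95.5125
  [1.75→2.25]: (378.2+345.8)/2 × 0.5 = 181.0
  [2.25→6.25]: (345.8+84.5)/2 × 4 = 860.6
  [6.25→12.25]: (84.5+7.6)/2 × 6 = 276.3
  Sum = 1805.1125 µg/L·h
F = (AUC_ev/D_ev)/(AUC_iv/D_iv) = (1805.1125/150)/(1370/100) = 12.0341/13.7 = 0.8784

F = 0.878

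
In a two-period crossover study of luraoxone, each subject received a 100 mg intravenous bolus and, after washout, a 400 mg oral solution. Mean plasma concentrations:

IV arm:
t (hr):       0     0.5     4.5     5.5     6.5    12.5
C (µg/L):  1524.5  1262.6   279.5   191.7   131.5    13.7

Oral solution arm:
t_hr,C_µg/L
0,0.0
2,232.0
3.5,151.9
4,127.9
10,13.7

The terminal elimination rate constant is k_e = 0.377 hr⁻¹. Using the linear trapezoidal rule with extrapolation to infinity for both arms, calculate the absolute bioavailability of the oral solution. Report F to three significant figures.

F = 0.0565

Trapezoidal AUC_0→12.5 (IV):
  [0→0.5]: (1524.5+1262.6)/2 × 0.5 = 696.775
  [0.5→4.5]: (1262.6+279.5)/2 × 4 = 3084.2
  [4.5→5.5]: (279.5+191.7)/2 × 1 = 235.6
  [5.5→6.5]: (191.7+131.5)/2 × 1 = 161.6
  [6.5→12.5]: (131.5+13.7)/2 × 6 = 435.6
  Sum = 4613.775 µg/L·hr
IV tail: 13.7/0.377 = 36.340; AUC_iv,0→∞ = 4613.775 + 36.340 = 4650.115 µg/L·hr
Trapezoidal AUC_0→10 (oral solution):
  [0→2]: (0.0+232.0)/2 × 2 = 232.0
  [2→3.5]: (232.0+151.9)/2 × 1.5 = 287.925
  [3.5→4]: (151.9+127.9)/2 × 0.5 = 69.95
  [4→10]: (127.9+13.7)/2 × 6 = 424.8
  Sum = 1014.675 µg/L·hr
oral solution tail: 13.7/0.377 = 36.340; AUC_ev,0→∞ = 1014.675 + 36.340 = 1051.015 µg/L·hr
F = (AUC_ev/D_ev)/(AUC_iv/D_iv) = (1051.015/400)/(4650.115/100) = 2.6275375/46.50115 = 0.0565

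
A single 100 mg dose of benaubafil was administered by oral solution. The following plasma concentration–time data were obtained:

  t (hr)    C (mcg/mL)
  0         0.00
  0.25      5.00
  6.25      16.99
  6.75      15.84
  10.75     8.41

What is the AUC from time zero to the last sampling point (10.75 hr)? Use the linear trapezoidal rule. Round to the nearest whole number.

Trapezoidal AUC_0→10.75:
  [0→0.25]: (0.00+5.00)/2 × 0.25 = 0.625
  [0.25→6.25]: (5.00+16.99)/2 × 6 = 65.97
  [6.25→6.75]: (16.99+15.84)/2 × 0.5 = 8.2075
  [6.75→10.75]: (15.84+8.41)/2 × 4 = 48.5
  Sum = 123.3025 mcg/mL·hr

AUC = 123 mcg/mL·hr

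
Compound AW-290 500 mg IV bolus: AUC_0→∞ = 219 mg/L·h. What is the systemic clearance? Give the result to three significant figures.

CL = Dose_iv / AUC_0→∞
   = 500 / 219 = 2.28311 L/h

CL = 2.28 L/h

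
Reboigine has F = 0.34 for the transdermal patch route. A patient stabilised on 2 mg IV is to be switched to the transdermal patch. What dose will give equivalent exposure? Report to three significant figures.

D_transdermal = 5.88 mg

For equal systemic exposure: F × D_ev = D_iv
D_ev = D_iv / F = 2 / 0.34 = 5.88235 mg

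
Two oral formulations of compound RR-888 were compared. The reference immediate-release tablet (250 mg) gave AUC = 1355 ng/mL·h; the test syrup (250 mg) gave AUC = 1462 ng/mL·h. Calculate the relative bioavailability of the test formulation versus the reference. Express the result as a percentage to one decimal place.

F_rel = 107.9%

F_rel = (AUC_test/D_test) / (AUC_ref/D_ref)
      = (1462/250) / (1355/250)
      = 5.848 / 5.42 = 1.0790 = 107.90%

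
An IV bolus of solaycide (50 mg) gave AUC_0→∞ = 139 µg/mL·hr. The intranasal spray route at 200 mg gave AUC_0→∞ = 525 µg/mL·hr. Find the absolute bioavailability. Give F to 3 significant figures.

F = (AUC_ev / D_ev) / (AUC_iv / D_iv)
  = (525/200) / (139/50)
  = 2.625 / 2.78 = 0.9442

F = 0.944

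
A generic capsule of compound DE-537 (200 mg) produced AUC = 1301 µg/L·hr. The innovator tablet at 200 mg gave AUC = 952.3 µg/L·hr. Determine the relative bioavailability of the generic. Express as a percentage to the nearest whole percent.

F_rel = (AUC_test/D_test) / (AUC_ref/D_ref)
      = (1301/200) / (952.3/200)
      = 6.505 / 4.7615 = 1.3662 = 136.62%

F_rel = 137%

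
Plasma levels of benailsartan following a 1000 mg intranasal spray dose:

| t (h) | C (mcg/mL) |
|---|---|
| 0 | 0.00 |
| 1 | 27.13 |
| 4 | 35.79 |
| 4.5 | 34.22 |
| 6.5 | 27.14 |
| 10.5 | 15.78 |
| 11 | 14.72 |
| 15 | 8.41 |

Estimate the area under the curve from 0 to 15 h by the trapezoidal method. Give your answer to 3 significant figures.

Trapezoidal AUC_0→15:
  [0→1]: (0.00+27.13)/2 × 1 = 13.565
  [1→4]: (27.13+35.79)/2 × 3 = 94.38
  [4→4.5]: (35.79+34.22)/2 × 0.5 = 17.5025
  [4.5→6.5]: (34.22+27.14)/2 × 2 = 61.36
  [6.5→10.5]: (27.14+15.78)/2 × 4 = 85.84
  [10.5→11]: (15.78+14.72)/2 × 0.5 = 7.625
  [11→15]: (14.72+8.41)/2 × 4 = 46.26
  Sum = 326.5325 mcg/mL·h

AUC = 327 mcg/mL·h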